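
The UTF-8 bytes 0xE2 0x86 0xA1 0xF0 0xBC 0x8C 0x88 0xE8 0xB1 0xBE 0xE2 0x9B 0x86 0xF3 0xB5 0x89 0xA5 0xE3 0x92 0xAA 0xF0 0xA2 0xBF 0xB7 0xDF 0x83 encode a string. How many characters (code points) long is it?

8

Byte at offset 0: 0xE2 = 11100010 → 3-byte char (#1). Advance 3.
Byte at offset 3: 0xF0 = 11110000 → 4-byte char (#2). Advance 4.
Byte at offset 7: 0xE8 = 11101000 → 3-byte char (#3). Advance 3.
Byte at offset 10: 0xE2 = 11100010 → 3-byte char (#4). Advance 3.
Byte at offset 13: 0xF3 = 11110011 → 4-byte char (#5). Advance 4.
Byte at offset 17: 0xE3 = 11100011 → 3-byte char (#6). Advance 3.
Byte at offset 20: 0xF0 = 11110000 → 4-byte char (#7). Advance 4.
Byte at offset 24: 0xDF = 11011111 → 2-byte char (#8). Advance 2.
Reached end at offset 26 after 8 code points.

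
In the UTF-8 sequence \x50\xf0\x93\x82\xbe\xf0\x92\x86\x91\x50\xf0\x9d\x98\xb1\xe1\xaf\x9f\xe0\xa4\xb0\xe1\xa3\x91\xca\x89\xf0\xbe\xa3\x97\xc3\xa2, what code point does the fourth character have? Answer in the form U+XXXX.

Offset 0: leading byte 0x50 = 01010000 → 1-byte char #1 = 50.
Offset 1: leading byte 0xF0 = 11110000 → 4-byte char #2 = F0 93 82 BE.
Offset 5: leading byte 0xF0 = 11110000 → 4-byte char #3 = F0 92 86 91.
Offset 9: leading byte 0x50 = 01010000 → 1-byte char #4 = 50.
Leading byte 0x50 = 01010000 matches 0xxxxxxx → 1-byte sequence.
Byte 1: 0x50 = 01010000, payload 1010000 (7 bits).
Concatenate: 1010000 = 0x50 (7 bits → U+0050).

U+0050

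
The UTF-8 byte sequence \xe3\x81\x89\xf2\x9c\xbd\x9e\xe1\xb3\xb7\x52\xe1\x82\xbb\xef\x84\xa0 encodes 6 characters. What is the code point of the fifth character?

U+10BB

Offset 0: leading byte 0xE3 = 11100011 → 3-byte char #1 = E3 81 89.
Offset 3: leading byte 0xF2 = 11110010 → 4-byte char #2 = F2 9C BD 9E.
Offset 7: leading byte 0xE1 = 11100001 → 3-byte char #3 = E1 B3 B7.
Offset 10: leading byte 0x52 = 01010010 → 1-byte char #4 = 52.
Offset 11: leading byte 0xE1 = 11100001 → 3-byte char #5 = E1 82 BB.
Leading byte 0xE1 = 11100001 matches 1110xxxx → 3-byte sequence.
Byte 1: 0xE1 = 11100001, payload 0001 (4 bits).
Byte 2: 0x82 = 10000010 (10xxxxxx ✓), payload 000010.
Byte 3: 0xBB = 10111011 (10xxxxxx ✓), payload 111011.
Concatenate: 0001000010111011 = 0x10BB (16 bits → U+10BB).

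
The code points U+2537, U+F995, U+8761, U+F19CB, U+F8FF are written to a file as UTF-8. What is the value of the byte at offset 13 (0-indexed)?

U+2537 → 3-byte form E2 94 B7 at offsets 0–2.
U+F995 → 3-byte form EF A6 95 at offsets 3–5.
U+8761 → 3-byte form E8 9D A1 at offsets 6–8.
U+F19CB → 4-byte form F3 B1 A7 8B at offsets 9–12.
U+F8FF → 3-byte form EF A3 BF at offsets 13–15.
Offset 13 falls in char 5's range; it's byte 1 of EF A3 BF = 0xEF.

0xEF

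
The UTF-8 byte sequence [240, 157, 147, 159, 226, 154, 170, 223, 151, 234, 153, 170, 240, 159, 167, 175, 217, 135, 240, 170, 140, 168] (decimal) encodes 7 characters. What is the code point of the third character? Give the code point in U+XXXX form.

U+07D7

Offset 0: leading byte 0xF0 = 11110000 → 4-byte char #1 = F0 9D 93 9F.
Offset 4: leading byte 0xE2 = 11100010 → 3-byte char #2 = E2 9A AA.
Offset 7: leading byte 0xDF = 11011111 → 2-byte char #3 = DF 97.
Leading byte 0xDF = 11011111 matches 110xxxxx → 2-byte sequence.
Byte 1: 0xDF = 11011111, payload 11111 (5 bits).
Byte 2: 0x97 = 10010111 (10xxxxxx ✓), payload 010111.
Concatenate: 11111010111 = 0x7D7 (11 bits → U+07D7).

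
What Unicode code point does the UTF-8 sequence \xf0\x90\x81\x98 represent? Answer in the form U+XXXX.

U+10058

Leading byte 0xF0 = 11110000 matches 11110xxx → 4-byte sequence.
Byte 1: 0xF0 = 11110000, payload 000 (3 bits).
Byte 2: 0x90 = 10010000 (10xxxxxx ✓), payload 010000.
Byte 3: 0x81 = 10000001 (10xxxxxx ✓), payload 000001.
Byte 4: 0x98 = 10011000 (10xxxxxx ✓), payload 011000.
Concatenate: 000010000000001011000 = 0x10058 (21 bits → U+10058).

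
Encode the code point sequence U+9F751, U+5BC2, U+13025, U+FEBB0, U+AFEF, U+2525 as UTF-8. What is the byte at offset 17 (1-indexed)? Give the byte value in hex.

1-indexed offset 17 is 0-indexed offset 16.
U+9F751 → 4-byte form F2 9F 9D 91 at offsets 0–3.
U+5BC2 → 3-byte form E5 AF 82 at offsets 4–6.
U+13025 → 4-byte form F0 93 80 A5 at offsets 7–10.
U+FEBB0 → 4-byte form F3 BE AE B0 at offsets 11–14.
U+AFEF → 3-byte form EA BF AF at offsets 15–17.
Offset 16 falls in char 5's range; it's byte 2 of EA BF AF = 0xBF.

0xBF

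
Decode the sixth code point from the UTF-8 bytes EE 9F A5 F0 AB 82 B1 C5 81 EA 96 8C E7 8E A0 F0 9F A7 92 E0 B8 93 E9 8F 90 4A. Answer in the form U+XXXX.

Offset 0: leading byte 0xEE = 11101110 → 3-byte char #1 = EE 9F A5.
Offset 3: leading byte 0xF0 = 11110000 → 4-byte char #2 = F0 AB 82 B1.
Offset 7: leading byte 0xC5 = 11000101 → 2-byte char #3 = C5 81.
Offset 9: leading byte 0xEA = 11101010 → 3-byte char #4 = EA 96 8C.
Offset 12: leading byte 0xE7 = 11100111 → 3-byte char #5 = E7 8E A0.
Offset 15: leading byte 0xF0 = 11110000 → 4-byte char #6 = F0 9F A7 92.
Leading byte 0xF0 = 11110000 matches 11110xxx → 4-byte sequence.
Byte 1: 0xF0 = 11110000, payload 000 (3 bits).
Byte 2: 0x9F = 10011111 (10xxxxxx ✓), payload 011111.
Byte 3: 0xA7 = 10100111 (10xxxxxx ✓), payload 100111.
Byte 4: 0x92 = 10010010 (10xxxxxx ✓), payload 010010.
Concatenate: 000011111100111010010 = 0x1F9D2 (21 bits → U+1F9D2).

U+1F9D2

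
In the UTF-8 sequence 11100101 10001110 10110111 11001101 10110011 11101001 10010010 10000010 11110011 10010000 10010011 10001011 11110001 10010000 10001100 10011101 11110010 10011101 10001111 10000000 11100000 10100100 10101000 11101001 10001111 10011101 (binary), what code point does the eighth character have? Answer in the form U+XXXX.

U+93DD

Offset 0: leading byte 0xE5 = 11100101 → 3-byte char #1 = E5 8E B7.
Offset 3: leading byte 0xCD = 11001101 → 2-byte char #2 = CD B3.
Offset 5: leading byte 0xE9 = 11101001 → 3-byte char #3 = E9 92 82.
Offset 8: leading byte 0xF3 = 11110011 → 4-byte char #4 = F3 90 93 8B.
Offset 12: leading byte 0xF1 = 11110001 → 4-byte char #5 = F1 90 8C 9D.
Offset 16: leading byte 0xF2 = 11110010 → 4-byte char #6 = F2 9D 8F 80.
Offset 20: leading byte 0xE0 = 11100000 → 3-byte char #7 = E0 A4 A8.
Offset 23: leading byte 0xE9 = 11101001 → 3-byte char #8 = E9 8F 9D.
Leading byte 0xE9 = 11101001 matches 1110xxxx → 3-byte sequence.
Byte 1: 0xE9 = 11101001, payload 1001 (4 bits).
Byte 2: 0x8F = 10001111 (10xxxxxx ✓), payload 001111.
Byte 3: 0x9D = 10011101 (10xxxxxx ✓), payload 011101.
Concatenate: 1001001111011101 = 0x93DD (16 bits → U+93DD).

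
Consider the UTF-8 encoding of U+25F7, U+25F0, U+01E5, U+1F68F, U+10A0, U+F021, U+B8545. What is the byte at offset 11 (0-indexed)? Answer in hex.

0x8F

U+25F7 → 3-byte form E2 97 B7 at offsets 0–2.
U+25F0 → 3-byte form E2 97 B0 at offsets 3–5.
U+01E5 → 2-byte form C7 A5 at offsets 6–7.
U+1F68F → 4-byte form F0 9F 9A 8F at offsets 8–11.
Offset 11 falls in char 4's range; it's byte 4 of F0 9F 9A 8F = 0x8F.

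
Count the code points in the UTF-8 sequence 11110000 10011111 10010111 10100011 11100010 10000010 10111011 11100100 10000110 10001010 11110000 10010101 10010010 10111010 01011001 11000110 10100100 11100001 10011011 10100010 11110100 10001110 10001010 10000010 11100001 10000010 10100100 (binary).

9

Byte at offset 0: 0xF0 = 11110000 → 4-byte char (#1). Advance 4.
Byte at offset 4: 0xE2 = 11100010 → 3-byte char (#2). Advance 3.
Byte at offset 7: 0xE4 = 11100100 → 3-byte char (#3). Advance 3.
Byte at offset 10: 0xF0 = 11110000 → 4-byte char (#4). Advance 4.
Byte at offset 14: 0x59 = 01011001 → 1-byte char (#5). Advance 1.
Byte at offset 15: 0xC6 = 11000110 → 2-byte char (#6). Advance 2.
Byte at offset 17: 0xE1 = 11100001 → 3-byte char (#7). Advance 3.
Byte at offset 20: 0xF4 = 11110100 → 4-byte char (#8). Advance 4.
Byte at offset 24: 0xE1 = 11100001 → 3-byte char (#9). Advance 3.
Reached end at offset 27 after 9 code points.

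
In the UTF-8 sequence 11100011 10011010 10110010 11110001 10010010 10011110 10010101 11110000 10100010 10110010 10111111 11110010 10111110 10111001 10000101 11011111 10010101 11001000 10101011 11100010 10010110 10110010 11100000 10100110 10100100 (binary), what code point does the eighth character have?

U+09A4

Offset 0: leading byte 0xE3 = 11100011 → 3-byte char #1 = E3 9A B2.
Offset 3: leading byte 0xF1 = 11110001 → 4-byte char #2 = F1 92 9E 95.
Offset 7: leading byte 0xF0 = 11110000 → 4-byte char #3 = F0 A2 B2 BF.
Offset 11: leading byte 0xF2 = 11110010 → 4-byte char #4 = F2 BE B9 85.
Offset 15: leading byte 0xDF = 11011111 → 2-byte char #5 = DF 95.
Offset 17: leading byte 0xC8 = 11001000 → 2-byte char #6 = C8 AB.
Offset 19: leading byte 0xE2 = 11100010 → 3-byte char #7 = E2 96 B2.
Offset 22: leading byte 0xE0 = 11100000 → 3-byte char #8 = E0 A6 A4.
Leading byte 0xE0 = 11100000 matches 1110xxxx → 3-byte sequence.
Byte 1: 0xE0 = 11100000, payload 0000 (4 bits).
Byte 2: 0xA6 = 10100110 (10xxxxxx ✓), payload 100110.
Byte 3: 0xA4 = 10100100 (10xxxxxx ✓), payload 100100.
Concatenate: 0000100110100100 = 0x9A4 (16 bits → U+09A4).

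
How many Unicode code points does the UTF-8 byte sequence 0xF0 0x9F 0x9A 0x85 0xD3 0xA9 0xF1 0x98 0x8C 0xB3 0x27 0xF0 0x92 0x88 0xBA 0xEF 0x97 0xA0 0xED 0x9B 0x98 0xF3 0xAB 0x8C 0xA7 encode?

8

Byte at offset 0: 0xF0 = 11110000 → 4-byte char (#1). Advance 4.
Byte at offset 4: 0xD3 = 11010011 → 2-byte char (#2). Advance 2.
Byte at offset 6: 0xF1 = 11110001 → 4-byte char (#3). Advance 4.
Byte at offset 10: 0x27 = 00100111 → 1-byte char (#4). Advance 1.
Byte at offset 11: 0xF0 = 11110000 → 4-byte char (#5). Advance 4.
Byte at offset 15: 0xEF = 11101111 → 3-byte char (#6). Advance 3.
Byte at offset 18: 0xED = 11101101 → 3-byte char (#7). Advance 3.
Byte at offset 21: 0xF3 = 11110011 → 4-byte char (#8). Advance 4.
Reached end at offset 25 after 8 code points.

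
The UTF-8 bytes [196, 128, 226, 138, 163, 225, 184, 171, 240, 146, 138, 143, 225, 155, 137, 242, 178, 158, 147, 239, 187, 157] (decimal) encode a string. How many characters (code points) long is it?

Byte at offset 0: 0xC4 = 11000100 → 2-byte char (#1). Advance 2.
Byte at offset 2: 0xE2 = 11100010 → 3-byte char (#2). Advance 3.
Byte at offset 5: 0xE1 = 11100001 → 3-byte char (#3). Advance 3.
Byte at offset 8: 0xF0 = 11110000 → 4-byte char (#4). Advance 4.
Byte at offset 12: 0xE1 = 11100001 → 3-byte char (#5). Advance 3.
Byte at offset 15: 0xF2 = 11110010 → 4-byte char (#6). Advance 4.
Byte at offset 19: 0xEF = 11101111 → 3-byte char (#7). Advance 3.
Reached end at offset 22 after 7 code points.

7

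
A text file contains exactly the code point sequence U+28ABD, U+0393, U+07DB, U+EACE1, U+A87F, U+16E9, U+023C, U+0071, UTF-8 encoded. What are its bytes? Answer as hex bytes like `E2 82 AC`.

F0 A8 AA BD CE 93 DF 9B F3 AA B3 A1 EA A1 BF E1 9B A9 C8 BC 71

U+28ABD: 4-byte form → F0 A8 AA BD.
U+0393: 2-byte form → CE 93.
U+07DB: 2-byte form → DF 9B.
U+EACE1: 4-byte form → F3 AA B3 A1.
U+A87F: 3-byte form → EA A1 BF.
U+16E9: 3-byte form → E1 9B A9.
U+023C: 2-byte form → C8 BC.
U+0071: 1-byte form → 71.
Concatenated (21 bytes): F0 A8 AA BD CE 93 DF 9B F3 AA B3 A1 EA A1 BF E1 9B A9 C8 BC 71.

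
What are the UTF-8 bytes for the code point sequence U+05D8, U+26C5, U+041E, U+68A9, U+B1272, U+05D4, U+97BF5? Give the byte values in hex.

U+05D8: 2-byte form → D7 98.
U+26C5: 3-byte form → E2 9B 85.
U+041E: 2-byte form → D0 9E.
U+68A9: 3-byte form → E6 A2 A9.
U+B1272: 4-byte form → F2 B1 89 B2.
U+05D4: 2-byte form → D7 94.
U+97BF5: 4-byte form → F2 97 AF B5.
Concatenated (20 bytes): D7 98 E2 9B 85 D0 9E E6 A2 A9 F2 B1 89 B2 D7 94 F2 97 AF B5.

D7 98 E2 9B 85 D0 9E E6 A2 A9 F2 B1 89 B2 D7 94 F2 97 AF B5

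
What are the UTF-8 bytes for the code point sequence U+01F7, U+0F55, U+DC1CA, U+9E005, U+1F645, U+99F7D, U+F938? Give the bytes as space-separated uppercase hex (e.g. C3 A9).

U+01F7: 2-byte form → C7 B7.
U+0F55: 3-byte form → E0 BD 95.
U+DC1CA: 4-byte form → F3 9C 87 8A.
U+9E005: 4-byte form → F2 9E 80 85.
U+1F645: 4-byte form → F0 9F 99 85.
U+99F7D: 4-byte form → F2 99 BD BD.
U+F938: 3-byte form → EF A4 B8.
Concatenated (24 bytes): C7 B7 E0 BD 95 F3 9C 87 8A F2 9E 80 85 F0 9F 99 85 F2 99 BD BD EF A4 B8.

C7 B7 E0 BD 95 F3 9C 87 8A F2 9E 80 85 F0 9F 99 85 F2 99 BD BD EF A4 B8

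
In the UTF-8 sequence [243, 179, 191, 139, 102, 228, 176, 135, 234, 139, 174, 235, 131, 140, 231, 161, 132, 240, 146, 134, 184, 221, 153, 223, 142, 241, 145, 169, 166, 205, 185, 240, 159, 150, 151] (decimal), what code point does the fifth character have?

U+B0CC

Offset 0: leading byte 0xF3 = 11110011 → 4-byte char #1 = F3 B3 BF 8B.
Offset 4: leading byte 0x66 = 01100110 → 1-byte char #2 = 66.
Offset 5: leading byte 0xE4 = 11100100 → 3-byte char #3 = E4 B0 87.
Offset 8: leading byte 0xEA = 11101010 → 3-byte char #4 = EA 8B AE.
Offset 11: leading byte 0xEB = 11101011 → 3-byte char #5 = EB 83 8C.
Leading byte 0xEB = 11101011 matches 1110xxxx → 3-byte sequence.
Byte 1: 0xEB = 11101011, payload 1011 (4 bits).
Byte 2: 0x83 = 10000011 (10xxxxxx ✓), payload 000011.
Byte 3: 0x8C = 10001100 (10xxxxxx ✓), payload 001100.
Concatenate: 1011000011001100 = 0xB0CC (16 bits → U+B0CC).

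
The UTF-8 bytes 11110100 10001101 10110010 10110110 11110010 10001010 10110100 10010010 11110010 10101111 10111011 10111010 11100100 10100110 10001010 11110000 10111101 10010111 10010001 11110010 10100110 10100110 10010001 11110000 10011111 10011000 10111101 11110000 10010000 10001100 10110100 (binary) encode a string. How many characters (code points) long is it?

8

Byte at offset 0: 0xF4 = 11110100 → 4-byte char (#1). Advance 4.
Byte at offset 4: 0xF2 = 11110010 → 4-byte char (#2). Advance 4.
Byte at offset 8: 0xF2 = 11110010 → 4-byte char (#3). Advance 4.
Byte at offset 12: 0xE4 = 11100100 → 3-byte char (#4). Advance 3.
Byte at offset 15: 0xF0 = 11110000 → 4-byte char (#5). Advance 4.
Byte at offset 19: 0xF2 = 11110010 → 4-byte char (#6). Advance 4.
Byte at offset 23: 0xF0 = 11110000 → 4-byte char (#7). Advance 4.
Byte at offset 27: 0xF0 = 11110000 → 4-byte char (#8). Advance 4.
Reached end at offset 31 after 8 code points.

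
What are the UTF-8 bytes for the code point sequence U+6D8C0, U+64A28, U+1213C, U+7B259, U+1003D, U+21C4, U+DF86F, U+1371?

F1 AD A3 80 F1 A4 A8 A8 F0 92 84 BC F1 BB 89 99 F0 90 80 BD E2 87 84 F3 9F A1 AF E1 8D B1

U+6D8C0: 4-byte form → F1 AD A3 80.
U+64A28: 4-byte form → F1 A4 A8 A8.
U+1213C: 4-byte form → F0 92 84 BC.
U+7B259: 4-byte form → F1 BB 89 99.
U+1003D: 4-byte form → F0 90 80 BD.
U+21C4: 3-byte form → E2 87 84.
U+DF86F: 4-byte form → F3 9F A1 AF.
U+1371: 3-byte form → E1 8D B1.
Concatenated (30 bytes): F1 AD A3 80 F1 A4 A8 A8 F0 92 84 BC F1 BB 89 99 F0 90 80 BD E2 87 84 F3 9F A1 AF E1 8D B1.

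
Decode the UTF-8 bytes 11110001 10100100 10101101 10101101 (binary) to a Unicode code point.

U+64B6D

Leading byte 0xF1 = 11110001 matches 11110xxx → 4-byte sequence.
Byte 1: 0xF1 = 11110001, payload 001 (3 bits).
Byte 2: 0xA4 = 10100100 (10xxxxxx ✓), payload 100100.
Byte 3: 0xAD = 10101101 (10xxxxxx ✓), payload 101101.
Byte 4: 0xAD = 10101101 (10xxxxxx ✓), payload 101101.
Concatenate: 001100100101101101101 = 0x64B6D (21 bits → U+64B6D).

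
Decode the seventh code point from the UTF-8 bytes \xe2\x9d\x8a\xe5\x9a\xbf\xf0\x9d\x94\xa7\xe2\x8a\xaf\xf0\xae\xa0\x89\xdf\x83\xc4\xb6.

U+0136

Offset 0: leading byte 0xE2 = 11100010 → 3-byte char #1 = E2 9D 8A.
Offset 3: leading byte 0xE5 = 11100101 → 3-byte char #2 = E5 9A BF.
Offset 6: leading byte 0xF0 = 11110000 → 4-byte char #3 = F0 9D 94 A7.
Offset 10: leading byte 0xE2 = 11100010 → 3-byte char #4 = E2 8A AF.
Offset 13: leading byte 0xF0 = 11110000 → 4-byte char #5 = F0 AE A0 89.
Offset 17: leading byte 0xDF = 11011111 → 2-byte char #6 = DF 83.
Offset 19: leading byte 0xC4 = 11000100 → 2-byte char #7 = C4 B6.
Leading byte 0xC4 = 11000100 matches 110xxxxx → 2-byte sequence.
Byte 1: 0xC4 = 11000100, payload 00100 (5 bits).
Byte 2: 0xB6 = 10110110 (10xxxxxx ✓), payload 110110.
Concatenate: 00100110110 = 0x136 (11 bits → U+0136).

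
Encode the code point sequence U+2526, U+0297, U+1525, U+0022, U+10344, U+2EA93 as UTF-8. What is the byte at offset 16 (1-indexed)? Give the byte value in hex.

0xAA

1-indexed offset 16 is 0-indexed offset 15.
U+2526 → 3-byte form E2 94 A6 at offsets 0–2.
U+0297 → 2-byte form CA 97 at offsets 3–4.
U+1525 → 3-byte form E1 94 A5 at offsets 5–7.
U+0022 → 1-byte form 22 at offsets 8–8.
U+10344 → 4-byte form F0 90 8D 84 at offsets 9–12.
U+2EA93 → 4-byte form F0 AE AA 93 at offsets 13–16.
Offset 15 falls in char 6's range; it's byte 3 of F0 AE AA 93 = 0xAA.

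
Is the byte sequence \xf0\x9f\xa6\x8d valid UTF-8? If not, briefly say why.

Leading byte 0xF0 = 11110000 → 4-byte form.
Continuation bytes 0x9F=10011111, 0xA6=10100110, 0x8D=10001101 all match 10xxxxxx.
Decoded value 0x1F98D is ≥ 0x10000 (shortest form) and not a surrogate.

valid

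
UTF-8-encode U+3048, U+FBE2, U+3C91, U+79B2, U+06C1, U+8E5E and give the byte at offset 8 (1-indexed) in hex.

0xB2

1-indexed offset 8 is 0-indexed offset 7.
U+3048 → 3-byte form E3 81 88 at offsets 0–2.
U+FBE2 → 3-byte form EF AF A2 at offsets 3–5.
U+3C91 → 3-byte form E3 B2 91 at offsets 6–8.
Offset 7 falls in char 3's range; it's byte 2 of E3 B2 91 = 0xB2.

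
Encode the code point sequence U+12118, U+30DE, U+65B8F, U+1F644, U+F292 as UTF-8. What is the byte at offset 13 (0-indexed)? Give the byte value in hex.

0x99

U+12118 → 4-byte form F0 92 84 98 at offsets 0–3.
U+30DE → 3-byte form E3 83 9E at offsets 4–6.
U+65B8F → 4-byte form F1 A5 AE 8F at offsets 7–10.
U+1F644 → 4-byte form F0 9F 99 84 at offsets 11–14.
Offset 13 falls in char 4's range; it's byte 3 of F0 9F 99 84 = 0x99.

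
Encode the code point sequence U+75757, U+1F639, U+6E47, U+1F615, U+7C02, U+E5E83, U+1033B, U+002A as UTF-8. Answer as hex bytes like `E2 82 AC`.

U+75757: 4-byte form → F1 B5 9D 97.
U+1F639: 4-byte form → F0 9F 98 B9.
U+6E47: 3-byte form → E6 B9 87.
U+1F615: 4-byte form → F0 9F 98 95.
U+7C02: 3-byte form → E7 B0 82.
U+E5E83: 4-byte form → F3 A5 BA 83.
U+1033B: 4-byte form → F0 90 8C BB.
U+002A: 1-byte form → 2A.
Concatenated (27 bytes): F1 B5 9D 97 F0 9F 98 B9 E6 B9 87 F0 9F 98 95 E7 B0 82 F3 A5 BA 83 F0 90 8C BB 2A.

F1 B5 9D 97 F0 9F 98 B9 E6 B9 87 F0 9F 98 95 E7 B0 82 F3 A5 BA 83 F0 90 8C BB 2A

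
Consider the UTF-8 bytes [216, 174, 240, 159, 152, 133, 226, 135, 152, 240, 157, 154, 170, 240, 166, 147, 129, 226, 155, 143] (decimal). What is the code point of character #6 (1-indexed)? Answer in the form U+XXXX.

U+26CF

Offset 0: leading byte 0xD8 = 11011000 → 2-byte char #1 = D8 AE.
Offset 2: leading byte 0xF0 = 11110000 → 4-byte char #2 = F0 9F 98 85.
Offset 6: leading byte 0xE2 = 11100010 → 3-byte char #3 = E2 87 98.
Offset 9: leading byte 0xF0 = 11110000 → 4-byte char #4 = F0 9D 9A AA.
Offset 13: leading byte 0xF0 = 11110000 → 4-byte char #5 = F0 A6 93 81.
Offset 17: leading byte 0xE2 = 11100010 → 3-byte char #6 = E2 9B 8F.
Leading byte 0xE2 = 11100010 matches 1110xxxx → 3-byte sequence.
Byte 1: 0xE2 = 11100010, payload 0010 (4 bits).
Byte 2: 0x9B = 10011011 (10xxxxxx ✓), payload 011011.
Byte 3: 0x8F = 10001111 (10xxxxxx ✓), payload 001111.
Concatenate: 0010011011001111 = 0x26CF (16 bits → U+26CF).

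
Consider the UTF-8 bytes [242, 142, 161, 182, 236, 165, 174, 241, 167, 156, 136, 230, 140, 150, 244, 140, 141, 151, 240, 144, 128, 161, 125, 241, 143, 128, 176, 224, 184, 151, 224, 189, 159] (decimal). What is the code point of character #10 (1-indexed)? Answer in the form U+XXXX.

Offset 0: leading byte 0xF2 = 11110010 → 4-byte char #1 = F2 8E A1 B6.
Offset 4: leading byte 0xEC = 11101100 → 3-byte char #2 = EC A5 AE.
Offset 7: leading byte 0xF1 = 11110001 → 4-byte char #3 = F1 A7 9C 88.
Offset 11: leading byte 0xE6 = 11100110 → 3-byte char #4 = E6 8C 96.
Offset 14: leading byte 0xF4 = 11110100 → 4-byte char #5 = F4 8C 8D 97.
Offset 18: leading byte 0xF0 = 11110000 → 4-byte char #6 = F0 90 80 A1.
Offset 22: leading byte 0x7D = 01111101 → 1-byte char #7 = 7D.
Offset 23: leading byte 0xF1 = 11110001 → 4-byte char #8 = F1 8F 80 B0.
Offset 27: leading byte 0xE0 = 11100000 → 3-byte char #9 = E0 B8 97.
Offset 30: leading byte 0xE0 = 11100000 → 3-byte char #10 = E0 BD 9F.
Leading byte 0xE0 = 11100000 matches 1110xxxx → 3-byte sequence.
Byte 1: 0xE0 = 11100000, payload 0000 (4 bits).
Byte 2: 0xBD = 10111101 (10xxxxxx ✓), payload 111101.
Byte 3: 0x9F = 10011111 (10xxxxxx ✓), payload 011111.
Concatenate: 0000111101011111 = 0xF5F (16 bits → U+0F5F).

U+0F5F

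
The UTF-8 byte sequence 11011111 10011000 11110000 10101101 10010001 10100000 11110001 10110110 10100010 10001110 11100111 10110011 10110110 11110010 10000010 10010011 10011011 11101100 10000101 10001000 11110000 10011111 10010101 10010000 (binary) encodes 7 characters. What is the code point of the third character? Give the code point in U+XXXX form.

U+7688E

Offset 0: leading byte 0xDF = 11011111 → 2-byte char #1 = DF 98.
Offset 2: leading byte 0xF0 = 11110000 → 4-byte char #2 = F0 AD 91 A0.
Offset 6: leading byte 0xF1 = 11110001 → 4-byte char #3 = F1 B6 A2 8E.
Leading byte 0xF1 = 11110001 matches 11110xxx → 4-byte sequence.
Byte 1: 0xF1 = 11110001, payload 001 (3 bits).
Byte 2: 0xB6 = 10110110 (10xxxxxx ✓), payload 110110.
Byte 3: 0xA2 = 10100010 (10xxxxxx ✓), payload 100010.
Byte 4: 0x8E = 10001110 (10xxxxxx ✓), payload 001110.
Concatenate: 001110110100010001110 = 0x7688E (21 bits → U+7688E).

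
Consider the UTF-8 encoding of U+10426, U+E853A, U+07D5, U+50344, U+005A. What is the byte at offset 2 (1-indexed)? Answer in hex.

0x90

1-indexed offset 2 is 0-indexed offset 1.
U+10426 → 4-byte form F0 90 90 A6 at offsets 0–3.
Offset 1 falls in char 1's range; it's byte 2 of F0 90 90 A6 = 0x90.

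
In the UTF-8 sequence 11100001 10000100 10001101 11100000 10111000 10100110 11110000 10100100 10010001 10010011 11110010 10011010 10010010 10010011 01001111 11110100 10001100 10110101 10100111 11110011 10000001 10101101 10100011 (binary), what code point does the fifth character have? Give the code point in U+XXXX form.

Offset 0: leading byte 0xE1 = 11100001 → 3-byte char #1 = E1 84 8D.
Offset 3: leading byte 0xE0 = 11100000 → 3-byte char #2 = E0 B8 A6.
Offset 6: leading byte 0xF0 = 11110000 → 4-byte char #3 = F0 A4 91 93.
Offset 10: leading byte 0xF2 = 11110010 → 4-byte char #4 = F2 9A 92 93.
Offset 14: leading byte 0x4F = 01001111 → 1-byte char #5 = 4F.
Leading byte 0x4F = 01001111 matches 0xxxxxxx → 1-byte sequence.
Byte 1: 0x4F = 01001111, payload 1001111 (7 bits).
Concatenate: 1001111 = 0x4F (7 bits → U+004F).

U+004F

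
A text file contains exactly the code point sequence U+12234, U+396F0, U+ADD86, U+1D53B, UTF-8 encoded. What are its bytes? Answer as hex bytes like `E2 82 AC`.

F0 92 88 B4 F0 B9 9B B0 F2 AD B6 86 F0 9D 94 BB

U+12234: 4-byte form → F0 92 88 B4.
U+396F0: 4-byte form → F0 B9 9B B0.
U+ADD86: 4-byte form → F2 AD B6 86.
U+1D53B: 4-byte form → F0 9D 94 BB.
Concatenated (16 bytes): F0 92 88 B4 F0 B9 9B B0 F2 AD B6 86 F0 9D 94 BB.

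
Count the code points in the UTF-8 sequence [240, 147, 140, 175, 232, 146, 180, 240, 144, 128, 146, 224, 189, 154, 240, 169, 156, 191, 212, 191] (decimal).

Byte at offset 0: 0xF0 = 11110000 → 4-byte char (#1). Advance 4.
Byte at offset 4: 0xE8 = 11101000 → 3-byte char (#2). Advance 3.
Byte at offset 7: 0xF0 = 11110000 → 4-byte char (#3). Advance 4.
Byte at offset 11: 0xE0 = 11100000 → 3-byte char (#4). Advance 3.
Byte at offset 14: 0xF0 = 11110000 → 4-byte char (#5). Advance 4.
Byte at offset 18: 0xD4 = 11010100 → 2-byte char (#6). Advance 2.
Reached end at offset 20 after 6 code points.

6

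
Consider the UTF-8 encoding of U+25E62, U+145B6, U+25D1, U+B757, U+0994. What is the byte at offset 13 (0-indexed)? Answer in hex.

U+25E62 → 4-byte form F0 A5 B9 A2 at offsets 0–3.
U+145B6 → 4-byte form F0 94 96 B6 at offsets 4–7.
U+25D1 → 3-byte form E2 97 91 at offsets 8–10.
U+B757 → 3-byte form EB 9D 97 at offsets 11–13.
Offset 13 falls in char 4's range; it's byte 3 of EB 9D 97 = 0x97.

0x97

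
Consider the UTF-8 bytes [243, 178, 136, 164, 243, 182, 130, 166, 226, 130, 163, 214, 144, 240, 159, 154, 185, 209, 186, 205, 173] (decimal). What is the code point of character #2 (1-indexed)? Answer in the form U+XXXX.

Offset 0: leading byte 0xF3 = 11110011 → 4-byte char #1 = F3 B2 88 A4.
Offset 4: leading byte 0xF3 = 11110011 → 4-byte char #2 = F3 B6 82 A6.
Leading byte 0xF3 = 11110011 matches 11110xxx → 4-byte sequence.
Byte 1: 0xF3 = 11110011, payload 011 (3 bits).
Byte 2: 0xB6 = 10110110 (10xxxxxx ✓), payload 110110.
Byte 3: 0x82 = 10000010 (10xxxxxx ✓), payload 000010.
Byte 4: 0xA6 = 10100110 (10xxxxxx ✓), payload 100110.
Concatenate: 011110110000010100110 = 0xF60A6 (21 bits → U+F60A6).

U+F60A6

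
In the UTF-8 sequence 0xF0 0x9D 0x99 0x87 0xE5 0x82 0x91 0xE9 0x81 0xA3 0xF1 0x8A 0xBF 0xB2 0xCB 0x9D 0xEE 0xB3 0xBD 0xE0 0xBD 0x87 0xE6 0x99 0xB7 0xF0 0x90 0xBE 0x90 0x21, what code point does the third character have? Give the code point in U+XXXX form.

U+9063

Offset 0: leading byte 0xF0 = 11110000 → 4-byte char #1 = F0 9D 99 87.
Offset 4: leading byte 0xE5 = 11100101 → 3-byte char #2 = E5 82 91.
Offset 7: leading byte 0xE9 = 11101001 → 3-byte char #3 = E9 81 A3.
Leading byte 0xE9 = 11101001 matches 1110xxxx → 3-byte sequence.
Byte 1: 0xE9 = 11101001, payload 1001 (4 bits).
Byte 2: 0x81 = 10000001 (10xxxxxx ✓), payload 000001.
Byte 3: 0xA3 = 10100011 (10xxxxxx ✓), payload 100011.
Concatenate: 1001000001100011 = 0x9063 (16 bits → U+9063).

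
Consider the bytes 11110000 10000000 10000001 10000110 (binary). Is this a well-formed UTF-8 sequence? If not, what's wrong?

Leading byte 0xF0 = 11110000 → 4-byte form.
Continuation bytes all match 10xxxxxx. Payload decodes to 0x46.
But 0x46 < 0x10000, the minimum for a 4-byte sequence — this is an overlong encoding.

invalid (overlong encoding)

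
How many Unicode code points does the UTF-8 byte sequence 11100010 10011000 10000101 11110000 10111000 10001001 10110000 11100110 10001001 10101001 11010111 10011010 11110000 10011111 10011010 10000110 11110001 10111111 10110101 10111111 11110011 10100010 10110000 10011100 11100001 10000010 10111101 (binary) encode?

8

Byte at offset 0: 0xE2 = 11100010 → 3-byte char (#1). Advance 3.
Byte at offset 3: 0xF0 = 11110000 → 4-byte char (#2). Advance 4.
Byte at offset 7: 0xE6 = 11100110 → 3-byte char (#3). Advance 3.
Byte at offset 10: 0xD7 = 11010111 → 2-byte char (#4). Advance 2.
Byte at offset 12: 0xF0 = 11110000 → 4-byte char (#5). Advance 4.
Byte at offset 16: 0xF1 = 11110001 → 4-byte char (#6). Advance 4.
Byte at offset 20: 0xF3 = 11110011 → 4-byte char (#7). Advance 4.
Byte at offset 24: 0xE1 = 11100001 → 3-byte char (#8). Advance 3.
Reached end at offset 27 after 8 code points.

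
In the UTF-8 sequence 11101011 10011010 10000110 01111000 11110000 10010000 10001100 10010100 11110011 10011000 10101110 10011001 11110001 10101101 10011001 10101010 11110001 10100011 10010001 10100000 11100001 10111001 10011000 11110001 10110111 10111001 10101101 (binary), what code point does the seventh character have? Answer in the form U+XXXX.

U+1E58

Offset 0: leading byte 0xEB = 11101011 → 3-byte char #1 = EB 9A 86.
Offset 3: leading byte 0x78 = 01111000 → 1-byte char #2 = 78.
Offset 4: leading byte 0xF0 = 11110000 → 4-byte char #3 = F0 90 8C 94.
Offset 8: leading byte 0xF3 = 11110011 → 4-byte char #4 = F3 98 AE 99.
Offset 12: leading byte 0xF1 = 11110001 → 4-byte char #5 = F1 AD 99 AA.
Offset 16: leading byte 0xF1 = 11110001 → 4-byte char #6 = F1 A3 91 A0.
Offset 20: leading byte 0xE1 = 11100001 → 3-byte char #7 = E1 B9 98.
Leading byte 0xE1 = 11100001 matches 1110xxxx → 3-byte sequence.
Byte 1: 0xE1 = 11100001, payload 0001 (4 bits).
Byte 2: 0xB9 = 10111001 (10xxxxxx ✓), payload 111001.
Byte 3: 0x98 = 10011000 (10xxxxxx ✓), payload 011000.
Concatenate: 0001111001011000 = 0x1E58 (16 bits → U+1E58).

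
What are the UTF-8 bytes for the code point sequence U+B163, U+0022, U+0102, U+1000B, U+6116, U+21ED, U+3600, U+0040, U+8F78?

EB 85 A3 22 C4 82 F0 90 80 8B E6 84 96 E2 87 AD E3 98 80 40 E8 BD B8

U+B163: 3-byte form → EB 85 A3.
U+0022: 1-byte form → 22.
U+0102: 2-byte form → C4 82.
U+1000B: 4-byte form → F0 90 80 8B.
U+6116: 3-byte form → E6 84 96.
U+21ED: 3-byte form → E2 87 AD.
U+3600: 3-byte form → E3 98 80.
U+0040: 1-byte form → 40.
U+8F78: 3-byte form → E8 BD B8.
Concatenated (23 bytes): EB 85 A3 22 C4 82 F0 90 80 8B E6 84 96 E2 87 AD E3 98 80 40 E8 BD B8.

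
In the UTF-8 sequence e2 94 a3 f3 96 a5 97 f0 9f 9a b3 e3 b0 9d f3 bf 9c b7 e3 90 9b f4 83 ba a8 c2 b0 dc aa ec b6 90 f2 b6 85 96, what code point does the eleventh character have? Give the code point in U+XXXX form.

U+B6156

Offset 0: leading byte 0xE2 = 11100010 → 3-byte char #1 = E2 94 A3.
Offset 3: leading byte 0xF3 = 11110011 → 4-byte char #2 = F3 96 A5 97.
Offset 7: leading byte 0xF0 = 11110000 → 4-byte char #3 = F0 9F 9A B3.
Offset 11: leading byte 0xE3 = 11100011 → 3-byte char #4 = E3 B0 9D.
Offset 14: leading byte 0xF3 = 11110011 → 4-byte char #5 = F3 BF 9C B7.
Offset 18: leading byte 0xE3 = 11100011 → 3-byte char #6 = E3 90 9B.
Offset 21: leading byte 0xF4 = 11110100 → 4-byte char #7 = F4 83 BA A8.
Offset 25: leading byte 0xC2 = 11000010 → 2-byte char #8 = C2 B0.
Offset 27: leading byte 0xDC = 11011100 → 2-byte char #9 = DC AA.
Offset 29: leading byte 0xEC = 11101100 → 3-byte char #10 = EC B6 90.
Offset 32: leading byte 0xF2 = 11110010 → 4-byte char #11 = F2 B6 85 96.
Leading byte 0xF2 = 11110010 matches 11110xxx → 4-byte sequence.
Byte 1: 0xF2 = 11110010, payload 010 (3 bits).
Byte 2: 0xB6 = 10110110 (10xxxxxx ✓), payload 110110.
Byte 3: 0x85 = 10000101 (10xxxxxx ✓), payload 000101.
Byte 4: 0x96 = 10010110 (10xxxxxx ✓), payload 010110.
Concatenate: 010110110000101010110 = 0xB6156 (21 bits → U+B6156).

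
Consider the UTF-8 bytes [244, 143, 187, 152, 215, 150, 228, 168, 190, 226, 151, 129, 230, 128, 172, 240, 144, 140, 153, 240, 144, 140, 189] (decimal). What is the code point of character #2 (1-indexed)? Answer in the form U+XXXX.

Offset 0: leading byte 0xF4 = 11110100 → 4-byte char #1 = F4 8F BB 98.
Offset 4: leading byte 0xD7 = 11010111 → 2-byte char #2 = D7 96.
Leading byte 0xD7 = 11010111 matches 110xxxxx → 2-byte sequence.
Byte 1: 0xD7 = 11010111, payload 10111 (5 bits).
Byte 2: 0x96 = 10010110 (10xxxxxx ✓), payload 010110.
Concatenate: 10111010110 = 0x5D6 (11 bits → U+05D6).

U+05D6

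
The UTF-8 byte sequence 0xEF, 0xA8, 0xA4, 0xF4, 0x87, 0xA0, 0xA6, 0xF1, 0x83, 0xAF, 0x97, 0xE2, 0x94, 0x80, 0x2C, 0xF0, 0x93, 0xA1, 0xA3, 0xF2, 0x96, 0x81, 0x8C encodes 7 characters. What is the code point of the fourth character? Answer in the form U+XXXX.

U+2500

Offset 0: leading byte 0xEF = 11101111 → 3-byte char #1 = EF A8 A4.
Offset 3: leading byte 0xF4 = 11110100 → 4-byte char #2 = F4 87 A0 A6.
Offset 7: leading byte 0xF1 = 11110001 → 4-byte char #3 = F1 83 AF 97.
Offset 11: leading byte 0xE2 = 11100010 → 3-byte char #4 = E2 94 80.
Leading byte 0xE2 = 11100010 matches 1110xxxx → 3-byte sequence.
Byte 1: 0xE2 = 11100010, payload 0010 (4 bits).
Byte 2: 0x94 = 10010100 (10xxxxxx ✓), payload 010100.
Byte 3: 0x80 = 10000000 (10xxxxxx ✓), payload 000000.
Concatenate: 0010010100000000 = 0x2500 (16 bits → U+2500).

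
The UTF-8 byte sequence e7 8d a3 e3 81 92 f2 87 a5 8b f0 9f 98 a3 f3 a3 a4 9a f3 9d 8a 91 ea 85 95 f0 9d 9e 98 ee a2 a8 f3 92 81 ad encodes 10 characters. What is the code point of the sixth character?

Offset 0: leading byte 0xE7 = 11100111 → 3-byte char #1 = E7 8D A3.
Offset 3: leading byte 0xE3 = 11100011 → 3-byte char #2 = E3 81 92.
Offset 6: leading byte 0xF2 = 11110010 → 4-byte char #3 = F2 87 A5 8B.
Offset 10: leading byte 0xF0 = 11110000 → 4-byte char #4 = F0 9F 98 A3.
Offset 14: leading byte 0xF3 = 11110011 → 4-byte char #5 = F3 A3 A4 9A.
Offset 18: leading byte 0xF3 = 11110011 → 4-byte char #6 = F3 9D 8A 91.
Leading byte 0xF3 = 11110011 matches 11110xxx → 4-byte sequence.
Byte 1: 0xF3 = 11110011, payload 011 (3 bits).
Byte 2: 0x9D = 10011101 (10xxxxxx ✓), payload 011101.
Byte 3: 0x8A = 10001010 (10xxxxxx ✓), payload 001010.
Byte 4: 0x91 = 10010001 (10xxxxxx ✓), payload 010001.
Concatenate: 011011101001010010001 = 0xDD291 (21 bits → U+DD291).

U+DD291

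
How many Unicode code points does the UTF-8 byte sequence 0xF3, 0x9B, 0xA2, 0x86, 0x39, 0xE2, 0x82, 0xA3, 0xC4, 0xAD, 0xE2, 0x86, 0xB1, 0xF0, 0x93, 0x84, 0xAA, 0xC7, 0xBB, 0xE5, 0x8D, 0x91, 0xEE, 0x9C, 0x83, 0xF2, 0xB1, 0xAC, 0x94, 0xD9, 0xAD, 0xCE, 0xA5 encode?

Byte at offset 0: 0xF3 = 11110011 → 4-byte char (#1). Advance 4.
Byte at offset 4: 0x39 = 00111001 → 1-byte char (#2). Advance 1.
Byte at offset 5: 0xE2 = 11100010 → 3-byte char (#3). Advance 3.
Byte at offset 8: 0xC4 = 11000100 → 2-byte char (#4). Advance 2.
Byte at offset 10: 0xE2 = 11100010 → 3-byte char (#5). Advance 3.
Byte at offset 13: 0xF0 = 11110000 → 4-byte char (#6). Advance 4.
Byte at offset 17: 0xC7 = 11000111 → 2-byte char (#7). Advance 2.
Byte at offset 19: 0xE5 = 11100101 → 3-byte char (#8). Advance 3.
Byte at offset 22: 0xEE = 11101110 → 3-byte char (#9). Advance 3.
Byte at offset 25: 0xF2 = 11110010 → 4-byte char (#10). Advance 4.
Byte at offset 29: 0xD9 = 11011001 → 2-byte char (#11). Advance 2.
Byte at offset 31: 0xCE = 11001110 → 2-byte char (#12). Advance 2.
Reached end at offset 33 after 12 code points.

12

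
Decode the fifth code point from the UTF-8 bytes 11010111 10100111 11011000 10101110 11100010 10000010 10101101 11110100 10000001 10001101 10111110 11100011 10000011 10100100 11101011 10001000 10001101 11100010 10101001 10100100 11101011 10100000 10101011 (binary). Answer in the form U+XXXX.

U+30E4

Offset 0: leading byte 0xD7 = 11010111 → 2-byte char #1 = D7 A7.
Offset 2: leading byte 0xD8 = 11011000 → 2-byte char #2 = D8 AE.
Offset 4: leading byte 0xE2 = 11100010 → 3-byte char #3 = E2 82 AD.
Offset 7: leading byte 0xF4 = 11110100 → 4-byte char #4 = F4 81 8D BE.
Offset 11: leading byte 0xE3 = 11100011 → 3-byte char #5 = E3 83 A4.
Leading byte 0xE3 = 11100011 matches 1110xxxx → 3-byte sequence.
Byte 1: 0xE3 = 11100011, payload 0011 (4 bits).
Byte 2: 0x83 = 10000011 (10xxxxxx ✓), payload 000011.
Byte 3: 0xA4 = 10100100 (10xxxxxx ✓), payload 100100.
Concatenate: 0011000011100100 = 0x30E4 (16 bits → U+30E4).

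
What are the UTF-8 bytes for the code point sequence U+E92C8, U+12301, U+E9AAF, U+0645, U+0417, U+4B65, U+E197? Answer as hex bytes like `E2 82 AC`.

F3 A9 8B 88 F0 92 8C 81 F3 A9 AA AF D9 85 D0 97 E4 AD A5 EE 86 97

U+E92C8: 4-byte form → F3 A9 8B 88.
U+12301: 4-byte form → F0 92 8C 81.
U+E9AAF: 4-byte form → F3 A9 AA AF.
U+0645: 2-byte form → D9 85.
U+0417: 2-byte form → D0 97.
U+4B65: 3-byte form → E4 AD A5.
U+E197: 3-byte form → EE 86 97.
Concatenated (22 bytes): F3 A9 8B 88 F0 92 8C 81 F3 A9 AA AF D9 85 D0 97 E4 AD A5 EE 86 97.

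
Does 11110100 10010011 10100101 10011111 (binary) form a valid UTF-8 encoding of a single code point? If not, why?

Leading byte 0xF4 = 11110100 → 4-byte form.
Payload = 0x11395F, which exceeds U+10FFFF, the maximum Unicode code point. (Leading bytes F5–FF, or F4 followed by ≥ 0x90, are invalid.)

invalid (encodes a value above U+10FFFF)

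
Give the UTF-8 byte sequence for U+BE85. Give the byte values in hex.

U+BE85 = 0xBE85 = 48773 decimal. In range U+0800–U+FFFF → 3-byte form: 1110xxxx 10xxxxxx 10xxxxxx.
Binary (16 bits): 1011111010000101.
Split 4+6+6: 1011 | 111010 | 000101.
Byte 1: 11101011 = 0xEB.
Byte 2: 10111010 = 0xBA.
Byte 3: 10000101 = 0x85.

EB BA 85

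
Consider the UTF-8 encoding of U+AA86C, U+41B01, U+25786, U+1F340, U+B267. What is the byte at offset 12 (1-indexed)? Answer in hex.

0x86

1-indexed offset 12 is 0-indexed offset 11.
U+AA86C → 4-byte form F2 AA A1 AC at offsets 0–3.
U+41B01 → 4-byte form F1 81 AC 81 at offsets 4–7.
U+25786 → 4-byte form F0 A5 9E 86 at offsets 8–11.
Offset 11 falls in char 3's range; it's byte 4 of F0 A5 9E 86 = 0x86.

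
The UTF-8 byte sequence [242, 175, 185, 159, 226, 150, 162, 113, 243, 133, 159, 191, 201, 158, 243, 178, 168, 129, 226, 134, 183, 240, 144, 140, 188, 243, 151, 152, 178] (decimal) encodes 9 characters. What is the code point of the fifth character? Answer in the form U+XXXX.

U+025E

Offset 0: leading byte 0xF2 = 11110010 → 4-byte char #1 = F2 AF B9 9F.
Offset 4: leading byte 0xE2 = 11100010 → 3-byte char #2 = E2 96 A2.
Offset 7: leading byte 0x71 = 01110001 → 1-byte char #3 = 71.
Offset 8: leading byte 0xF3 = 11110011 → 4-byte char #4 = F3 85 9F BF.
Offset 12: leading byte 0xC9 = 11001001 → 2-byte char #5 = C9 9E.
Leading byte 0xC9 = 11001001 matches 110xxxxx → 2-byte sequence.
Byte 1: 0xC9 = 11001001, payload 01001 (5 bits).
Byte 2: 0x9E = 10011110 (10xxxxxx ✓), payload 011110.
Concatenate: 01001011110 = 0x25E (11 bits → U+025E).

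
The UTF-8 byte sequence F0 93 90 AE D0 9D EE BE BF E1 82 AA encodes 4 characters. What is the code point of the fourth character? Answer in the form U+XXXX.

Offset 0: leading byte 0xF0 = 11110000 → 4-byte char #1 = F0 93 90 AE.
Offset 4: leading byte 0xD0 = 11010000 → 2-byte char #2 = D0 9D.
Offset 6: leading byte 0xEE = 11101110 → 3-byte char #3 = EE BE BF.
Offset 9: leading byte 0xE1 = 11100001 → 3-byte char #4 = E1 82 AA.
Leading byte 0xE1 = 11100001 matches 1110xxxx → 3-byte sequence.
Byte 1: 0xE1 = 11100001, payload 0001 (4 bits).
Byte 2: 0x82 = 10000010 (10xxxxxx ✓), payload 000010.
Byte 3: 0xAA = 10101010 (10xxxxxx ✓), payload 101010.
Concatenate: 0001000010101010 = 0x10AA (16 bits → U+10AA).

U+10AA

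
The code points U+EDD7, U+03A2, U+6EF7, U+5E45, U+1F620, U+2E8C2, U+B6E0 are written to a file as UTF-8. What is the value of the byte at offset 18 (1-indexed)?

1-indexed offset 18 is 0-indexed offset 17.
U+EDD7 → 3-byte form EE B7 97 at offsets 0–2.
U+03A2 → 2-byte form CE A2 at offsets 3–4.
U+6EF7 → 3-byte form E6 BB B7 at offsets 5–7.
U+5E45 → 3-byte form E5 B9 85 at offsets 8–10.
U+1F620 → 4-byte form F0 9F 98 A0 at offsets 11–14.
U+2E8C2 → 4-byte form F0 AE A3 82 at offsets 15–18.
Offset 17 falls in char 6's range; it's byte 3 of F0 AE A3 82 = 0xA3.

0xA3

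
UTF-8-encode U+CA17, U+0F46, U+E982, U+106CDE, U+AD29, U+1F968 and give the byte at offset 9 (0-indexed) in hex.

0xF4

U+CA17 → 3-byte form EC A8 97 at offsets 0–2.
U+0F46 → 3-byte form E0 BD 86 at offsets 3–5.
U+E982 → 3-byte form EE A6 82 at offsets 6–8.
U+106CDE → 4-byte form F4 86 B3 9E at offsets 9–12.
Offset 9 falls in char 4's range; it's byte 1 of F4 86 B3 9E = 0xF4.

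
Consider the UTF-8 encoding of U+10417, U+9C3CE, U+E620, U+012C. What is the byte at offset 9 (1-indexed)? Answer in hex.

0xEE

1-indexed offset 9 is 0-indexed offset 8.
U+10417 → 4-byte form F0 90 90 97 at offsets 0–3.
U+9C3CE → 4-byte form F2 9C 8F 8E at offsets 4–7.
U+E620 → 3-byte form EE 98 A0 at offsets 8–10.
Offset 8 falls in char 3's range; it's byte 1 of EE 98 A0 = 0xEE.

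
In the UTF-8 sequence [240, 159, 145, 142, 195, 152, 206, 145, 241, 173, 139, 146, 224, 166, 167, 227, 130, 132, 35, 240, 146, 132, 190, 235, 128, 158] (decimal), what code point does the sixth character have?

U+3084

Offset 0: leading byte 0xF0 = 11110000 → 4-byte char #1 = F0 9F 91 8E.
Offset 4: leading byte 0xC3 = 11000011 → 2-byte char #2 = C3 98.
Offset 6: leading byte 0xCE = 11001110 → 2-byte char #3 = CE 91.
Offset 8: leading byte 0xF1 = 11110001 → 4-byte char #4 = F1 AD 8B 92.
Offset 12: leading byte 0xE0 = 11100000 → 3-byte char #5 = E0 A6 A7.
Offset 15: leading byte 0xE3 = 11100011 → 3-byte char #6 = E3 82 84.
Leading byte 0xE3 = 11100011 matches 1110xxxx → 3-byte sequence.
Byte 1: 0xE3 = 11100011, payload 0011 (4 bits).
Byte 2: 0x82 = 10000010 (10xxxxxx ✓), payload 000010.
Byte 3: 0x84 = 10000100 (10xxxxxx ✓), payload 000100.
Concatenate: 0011000010000100 = 0x3084 (16 bits → U+3084).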